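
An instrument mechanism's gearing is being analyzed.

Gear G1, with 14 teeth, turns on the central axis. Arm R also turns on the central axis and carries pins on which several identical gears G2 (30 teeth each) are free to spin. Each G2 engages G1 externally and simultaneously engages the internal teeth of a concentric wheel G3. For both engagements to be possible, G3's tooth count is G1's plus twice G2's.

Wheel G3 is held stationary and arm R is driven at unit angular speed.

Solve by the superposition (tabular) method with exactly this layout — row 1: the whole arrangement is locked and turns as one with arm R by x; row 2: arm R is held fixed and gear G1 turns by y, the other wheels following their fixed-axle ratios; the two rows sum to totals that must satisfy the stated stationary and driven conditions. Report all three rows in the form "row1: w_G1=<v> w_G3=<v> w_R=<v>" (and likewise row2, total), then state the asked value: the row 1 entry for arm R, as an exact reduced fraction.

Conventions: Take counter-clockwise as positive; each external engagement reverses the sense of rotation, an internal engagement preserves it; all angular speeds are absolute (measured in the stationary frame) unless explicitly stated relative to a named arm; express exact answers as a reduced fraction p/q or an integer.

topology: planetary set — G1 14T / G2 30T / G3 74T, arm = carrier (Willis)
superposition row 1 [locked train]: every member turns x
row 2: sun turns y, ring = −(14/74)·y, arm 0
boundary: total ω_ring = x − (14/74)·y = 0 and total ω_arm = x = 1  ⇒  y = 37/7, x = 1
row 2 ring = −(14/74)·37/7 = -1
totals (row 1 + row 2): sun 1 + 37/7 = 44/7, ring 1 + (-1) = 0, arm 1 + 0 = 1
asked cell (row1, arm) = 1

row1: w_G1=1 w_G3=1 w_R=1
row2: w_G1=37/7 w_G3=-1 w_R=0
total: w_G1=44/7 w_G3=0 w_R=1
asked value: 1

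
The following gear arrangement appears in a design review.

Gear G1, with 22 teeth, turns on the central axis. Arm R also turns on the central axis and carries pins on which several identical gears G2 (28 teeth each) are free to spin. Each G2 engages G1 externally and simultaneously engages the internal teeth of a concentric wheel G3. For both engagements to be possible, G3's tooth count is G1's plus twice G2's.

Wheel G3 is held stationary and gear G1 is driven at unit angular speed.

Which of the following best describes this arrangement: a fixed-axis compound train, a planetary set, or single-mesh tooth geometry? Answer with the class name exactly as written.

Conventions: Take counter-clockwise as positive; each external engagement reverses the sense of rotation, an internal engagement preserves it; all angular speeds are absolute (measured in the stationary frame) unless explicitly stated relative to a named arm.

topology: planetary set — G1 22T / G2 28T / G3 78T, arm = carrier (Willis)
classification: planetary set

planetary set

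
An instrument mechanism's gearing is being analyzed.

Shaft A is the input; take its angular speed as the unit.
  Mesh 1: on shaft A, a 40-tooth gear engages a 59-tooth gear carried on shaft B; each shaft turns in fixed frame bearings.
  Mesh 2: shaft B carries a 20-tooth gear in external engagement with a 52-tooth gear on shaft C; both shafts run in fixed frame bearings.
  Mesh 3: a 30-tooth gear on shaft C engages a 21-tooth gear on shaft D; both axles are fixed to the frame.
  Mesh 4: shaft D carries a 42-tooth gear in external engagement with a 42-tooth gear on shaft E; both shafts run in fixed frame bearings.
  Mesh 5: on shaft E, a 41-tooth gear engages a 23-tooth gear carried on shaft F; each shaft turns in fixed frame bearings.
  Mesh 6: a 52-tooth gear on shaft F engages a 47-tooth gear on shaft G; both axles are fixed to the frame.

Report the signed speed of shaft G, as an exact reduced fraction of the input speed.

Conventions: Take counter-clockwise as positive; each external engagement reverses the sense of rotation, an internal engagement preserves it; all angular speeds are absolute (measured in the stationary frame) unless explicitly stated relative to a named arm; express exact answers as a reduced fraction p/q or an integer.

6-mesh fixed-axis compound train (all bearings frame-fixed)
mesh 1 [40T→59T]: |ω|/ω_in = 1×40/59 = 40/59, sense flips to −
mesh 2 [20T→52T]: |ω|/ω_in = (40/59)×20/52 = 200/767, sense flips to +
mesh 3 [30T→21T]: |ω|/ω_in = (200/767)×30/21 = 2000/5369, sense flips to −
mesh 4 [42T→42T]: |ω|/ω_in = (2000/5369)×42/42 = 2000/5369, sense flips to +
mesh 5 [41T→23T]: |ω|/ω_in = (2000/5369)×41/23 = 82000/123487, sense flips to −
mesh 6 [52T→47T]: |ω|/ω_in = (82000/123487)×52/47 = 328000/446453, sense flips to +
signed output speed (× input speed) = 328000/446453

328000/446453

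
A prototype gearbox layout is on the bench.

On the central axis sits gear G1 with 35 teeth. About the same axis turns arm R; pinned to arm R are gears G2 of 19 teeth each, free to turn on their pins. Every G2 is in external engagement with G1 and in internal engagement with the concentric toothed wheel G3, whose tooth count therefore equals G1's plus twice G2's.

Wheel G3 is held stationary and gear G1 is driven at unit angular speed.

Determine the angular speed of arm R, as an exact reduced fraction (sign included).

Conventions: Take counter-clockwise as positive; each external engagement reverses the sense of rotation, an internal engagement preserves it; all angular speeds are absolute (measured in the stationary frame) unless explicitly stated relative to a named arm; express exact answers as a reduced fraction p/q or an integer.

35/108

recognized (axles ride arm R): planetary set, 35/19/73 teeth
ring teeth: 35 + 2·19 = 73
35(ω_sun−ω_arm) = −73(ω_ring−ω_arm),  ω_ring = 0, ω_sun = 1
35(1−ω_arm) = −73(0−ω_arm)  ⇒  108·ω_arm = 35  ⇒  ω_arm = 35/108
exact speed ratio = 35/108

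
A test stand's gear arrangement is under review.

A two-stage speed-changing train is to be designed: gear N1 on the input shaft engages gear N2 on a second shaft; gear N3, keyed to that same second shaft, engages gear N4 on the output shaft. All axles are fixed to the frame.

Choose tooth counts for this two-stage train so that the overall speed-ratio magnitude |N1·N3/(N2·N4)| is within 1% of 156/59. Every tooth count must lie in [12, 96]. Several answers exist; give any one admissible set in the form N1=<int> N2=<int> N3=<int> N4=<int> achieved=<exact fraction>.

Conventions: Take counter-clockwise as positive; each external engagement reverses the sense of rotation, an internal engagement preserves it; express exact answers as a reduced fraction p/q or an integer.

design class (target 156/59): fixed-axis compound train
target = 156/59 in lowest terms: an exact hit needs N1·N3 = k·156 and N2·N4 = k·59 for one integer k, every count in [12, 96]; additionally prefer no 1:1 stage (N1 ≠ N2, N3 ≠ N4)
k = 1…11: no 1:1-free in-range split of k·156 and k·59 into factor pairs; take k = 12
k = 12: N1·N3 = 1872 = 24·78, N2·N4 = 708 = 12·59
achieved = 24·78/(12·59) = 156/59; |achieved − target| = 0 ≤ 39/1475 ✓

N1=24 N2=12 N3=78 N4=59 achieved=156/59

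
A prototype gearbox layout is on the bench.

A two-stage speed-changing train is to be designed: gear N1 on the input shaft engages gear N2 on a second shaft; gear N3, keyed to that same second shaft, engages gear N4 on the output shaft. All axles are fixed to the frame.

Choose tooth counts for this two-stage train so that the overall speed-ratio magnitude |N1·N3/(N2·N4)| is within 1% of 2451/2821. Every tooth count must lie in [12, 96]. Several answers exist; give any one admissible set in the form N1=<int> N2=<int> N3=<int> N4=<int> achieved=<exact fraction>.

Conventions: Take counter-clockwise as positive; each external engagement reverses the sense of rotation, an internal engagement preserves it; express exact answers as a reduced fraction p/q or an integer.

N1=43 N2=31 N3=57 N4=91 achieved=2451/2821

class = fixed-axis compound train [2-stage, 2451/2821 wanted]
target = 2451/2821 in lowest terms: an exact hit needs N1·N3 = k·2451 and N2·N4 = k·2821 for one integer k, every count in [12, 96]; additionally prefer no 1:1 stage (N1 ≠ N2, N3 ≠ N4)
k = 1: N1·N3 = 2451 = 43·57, N2·N4 = 2821 = 31·91
achieved = 43·57/(31·91) = 2451/2821; |achieved − target| = 0 ≤ 2451/282100 ✓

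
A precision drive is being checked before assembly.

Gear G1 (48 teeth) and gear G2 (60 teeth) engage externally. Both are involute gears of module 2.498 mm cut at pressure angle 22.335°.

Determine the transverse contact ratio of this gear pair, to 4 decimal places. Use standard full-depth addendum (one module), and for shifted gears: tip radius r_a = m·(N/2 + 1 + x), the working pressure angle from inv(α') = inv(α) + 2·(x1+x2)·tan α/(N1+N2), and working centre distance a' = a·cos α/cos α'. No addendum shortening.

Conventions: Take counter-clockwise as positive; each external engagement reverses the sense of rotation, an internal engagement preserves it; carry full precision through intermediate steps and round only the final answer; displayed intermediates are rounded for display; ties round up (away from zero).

class = single-mesh tooth geometry [involute pair 48T × 60T, m = 2.498]
base radii: r_b1 = 55.454266, r_b2 = 69.317833
tip radii: r_a1 = 62.450000, r_a2 = 77.438000
no profile shift: α' = α, a' = a
action lengths: √(r_a1²−r_b1²) = 28.719799, √(r_a2²−r_b2²) = 34.520746
base pitch p_b = π·m·cos α = 7.258946
CR = (28.719799 + 34.520746 − 134.892000·sin 22.33500°)/7.258946 = 1.650201
contact ratio ≈ 1.6502

1.6502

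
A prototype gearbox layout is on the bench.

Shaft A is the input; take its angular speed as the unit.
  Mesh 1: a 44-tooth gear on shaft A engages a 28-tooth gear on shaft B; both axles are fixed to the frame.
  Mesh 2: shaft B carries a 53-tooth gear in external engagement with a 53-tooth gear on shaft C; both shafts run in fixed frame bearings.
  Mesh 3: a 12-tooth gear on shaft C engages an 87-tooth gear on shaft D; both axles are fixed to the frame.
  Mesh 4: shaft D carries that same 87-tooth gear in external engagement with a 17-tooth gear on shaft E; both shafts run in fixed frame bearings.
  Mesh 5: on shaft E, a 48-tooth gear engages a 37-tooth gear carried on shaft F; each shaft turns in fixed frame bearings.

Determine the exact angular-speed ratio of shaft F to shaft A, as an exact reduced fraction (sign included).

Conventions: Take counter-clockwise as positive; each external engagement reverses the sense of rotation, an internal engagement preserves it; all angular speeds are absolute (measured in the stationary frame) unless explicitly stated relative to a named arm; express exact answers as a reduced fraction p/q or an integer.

class = fixed-axis compound train [5 meshes; 5 ratios multiply, 5 sense flips]
mesh 1 [44T→28T]: running ratio 11/7, sense −
mesh 2 [53T→53T]: running ratio 11/7, sense +
mesh 3 [12T→87T]: running ratio 44/203, sense −
mesh 4 [87T→17T]: running ratio 132/119, sense +
mesh 5 [48T→37T]: running ratio 6336/4403, sense −
ω_out/ω_in = -6336/4403

-6336/4403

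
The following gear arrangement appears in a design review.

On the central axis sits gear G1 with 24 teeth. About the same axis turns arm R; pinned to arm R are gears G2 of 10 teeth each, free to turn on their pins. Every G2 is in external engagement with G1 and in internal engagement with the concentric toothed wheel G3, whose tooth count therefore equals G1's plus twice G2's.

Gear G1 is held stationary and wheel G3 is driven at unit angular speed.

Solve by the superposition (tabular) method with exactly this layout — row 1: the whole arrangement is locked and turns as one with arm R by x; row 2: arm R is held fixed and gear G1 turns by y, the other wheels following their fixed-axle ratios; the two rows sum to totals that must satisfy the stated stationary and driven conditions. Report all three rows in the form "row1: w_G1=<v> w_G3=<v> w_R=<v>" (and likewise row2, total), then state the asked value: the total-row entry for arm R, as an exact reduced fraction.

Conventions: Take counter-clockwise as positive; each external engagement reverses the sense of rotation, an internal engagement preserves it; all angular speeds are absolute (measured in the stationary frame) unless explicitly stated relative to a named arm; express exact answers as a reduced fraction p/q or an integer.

planetary set (24T centre, 10T on arm, 44T internal) — Willis relation
row 1 — lock + rotate with arm: ω_sun = ω_ring = ω_arm = x
row 2 — arm fixed, fixed-axis ratios: sun y, ring −(24/44)·y, arm 0
boundary: total ω_sun = x + y = 0 and total ω_ring = x − (24/44)·y = 1  ⇒  y = -11/17, x = 11/17
row 2 ring = −(24/44)·(-11/17) = 6/17
totals (row 1 + row 2): sun 11/17 + (-11/17) = 0, ring 11/17 + 6/17 = 1, arm 11/17 + 0 = 11/17
asked cell (total, arm) = 11/17

row1: w_G1=11/17 w_G3=11/17 w_R=11/17
row2: w_G1=-11/17 w_G3=6/17 w_R=0
total: w_G1=0 w_G3=1 w_R=11/17
asked value: 11/17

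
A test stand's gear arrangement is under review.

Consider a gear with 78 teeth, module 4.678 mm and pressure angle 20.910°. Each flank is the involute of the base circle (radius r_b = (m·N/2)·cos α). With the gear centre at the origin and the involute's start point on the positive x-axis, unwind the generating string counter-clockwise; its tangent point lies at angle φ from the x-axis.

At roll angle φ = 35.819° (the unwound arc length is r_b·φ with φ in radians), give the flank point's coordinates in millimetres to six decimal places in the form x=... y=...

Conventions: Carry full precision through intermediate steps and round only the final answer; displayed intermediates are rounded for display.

topology: single-mesh involute geometry — m = 4.678, N = 78
pitch radius r_p = m·N/2 = 4.678·78/2 = 182.442000
base radius r_b = r_p·cos α = 182.442000·cos 20.910° = 170.426771
roll angle φ = 35.819° = 0.62515948 rad
x = r_b·(cos φ + φ·sin φ) = 200.546252
y = r_b·(sin φ − φ·cos φ) = 13.345040

x=200.546252 y=13.345040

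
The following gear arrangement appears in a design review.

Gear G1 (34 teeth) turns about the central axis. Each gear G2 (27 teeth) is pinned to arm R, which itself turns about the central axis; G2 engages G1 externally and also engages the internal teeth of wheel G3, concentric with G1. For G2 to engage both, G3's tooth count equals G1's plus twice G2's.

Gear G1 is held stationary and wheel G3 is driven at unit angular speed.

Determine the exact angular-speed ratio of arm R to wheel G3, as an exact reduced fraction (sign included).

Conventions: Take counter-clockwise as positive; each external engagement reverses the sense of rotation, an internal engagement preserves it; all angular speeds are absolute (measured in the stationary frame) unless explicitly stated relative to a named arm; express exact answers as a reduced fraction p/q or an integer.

44/61

recognized (axles ride arm R): planetary set, 34/27/88 teeth
ring teeth: 34 + 2·27 = 88
34(ω_sun−ω_arm) = −88(ω_ring−ω_arm),  ω_sun = 0, ω_ring = 1
34(0−ω_arm) = −88(1−ω_arm)  ⇒  122·ω_arm = 88  ⇒  ω_arm = 44/61
ω_out/ω_in = 44/61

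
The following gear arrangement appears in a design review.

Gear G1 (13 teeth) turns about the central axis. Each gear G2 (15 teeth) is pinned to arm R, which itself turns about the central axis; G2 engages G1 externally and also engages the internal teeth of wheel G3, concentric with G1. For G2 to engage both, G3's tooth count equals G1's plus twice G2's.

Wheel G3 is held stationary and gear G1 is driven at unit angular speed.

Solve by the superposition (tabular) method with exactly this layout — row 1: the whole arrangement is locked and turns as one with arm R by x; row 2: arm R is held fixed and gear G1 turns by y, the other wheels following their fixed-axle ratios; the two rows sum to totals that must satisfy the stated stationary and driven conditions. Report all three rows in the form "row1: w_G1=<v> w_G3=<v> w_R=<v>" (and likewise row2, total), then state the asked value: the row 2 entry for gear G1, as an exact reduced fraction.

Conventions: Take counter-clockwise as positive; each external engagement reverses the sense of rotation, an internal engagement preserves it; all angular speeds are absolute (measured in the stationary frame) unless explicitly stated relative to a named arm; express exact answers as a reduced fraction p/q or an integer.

planetary set (13T centre, 15T on arm, 43T internal) — Willis relation
superposition row 1 [locked train]: every member turns x
row 2: sun turns y, ring = −(13/43)·y, arm 0
boundary: total ω_ring = x − (13/43)·y = 0 and total ω_sun = x + y = 1  ⇒  y = 43/56, x = 13/56
row 2 ring = −(13/43)·43/56 = -13/56
totals (row 1 + row 2): sun 13/56 + 43/56 = 1, ring 13/56 + (-13/56) = 0, arm 13/56 + 0 = 13/56
asked cell (row2, sun) = 43/56

row1: w_G1=13/56 w_G3=13/56 w_R=13/56
row2: w_G1=43/56 w_G3=-13/56 w_R=0
total: w_G1=1 w_G3=0 w_R=13/56
asked value: 43/56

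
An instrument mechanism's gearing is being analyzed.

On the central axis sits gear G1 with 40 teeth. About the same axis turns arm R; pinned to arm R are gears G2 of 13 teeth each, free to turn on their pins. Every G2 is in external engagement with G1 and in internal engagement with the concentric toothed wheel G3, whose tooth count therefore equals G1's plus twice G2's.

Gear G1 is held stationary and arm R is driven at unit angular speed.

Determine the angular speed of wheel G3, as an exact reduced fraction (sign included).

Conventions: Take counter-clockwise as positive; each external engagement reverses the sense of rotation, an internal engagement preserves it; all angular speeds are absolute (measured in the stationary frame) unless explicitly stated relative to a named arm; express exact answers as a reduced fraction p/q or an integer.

planetary set (40T centre, 13T on arm, 66T internal) — Willis relation
ring teeth: 40 + 2·13 = 66
40(ω_sun−ω_arm) = −66(ω_ring−ω_arm),  ω_sun = 0, ω_arm = 1
ω_ring = 1 − (40/66)(0−1) = 53/33
exact speed ratio = 53/33

53/33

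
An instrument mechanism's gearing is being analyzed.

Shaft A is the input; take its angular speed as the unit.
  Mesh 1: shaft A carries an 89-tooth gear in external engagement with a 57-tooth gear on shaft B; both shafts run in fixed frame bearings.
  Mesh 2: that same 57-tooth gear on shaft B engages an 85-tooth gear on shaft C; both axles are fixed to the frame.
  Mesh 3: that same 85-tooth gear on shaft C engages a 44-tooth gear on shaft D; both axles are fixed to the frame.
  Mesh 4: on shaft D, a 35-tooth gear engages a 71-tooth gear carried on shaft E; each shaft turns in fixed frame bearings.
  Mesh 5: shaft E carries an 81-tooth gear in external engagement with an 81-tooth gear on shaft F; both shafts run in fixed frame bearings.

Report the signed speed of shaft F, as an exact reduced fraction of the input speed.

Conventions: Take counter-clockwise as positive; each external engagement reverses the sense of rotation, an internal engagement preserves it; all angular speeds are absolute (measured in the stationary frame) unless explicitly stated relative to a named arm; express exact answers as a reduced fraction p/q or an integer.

-3115/3124

5-mesh fixed-axis compound train (all bearings frame-fixed)
mesh 1 [89T→57T]: |ω|/ω_in = 1×89/57 = 89/57, sense flips to −
mesh 2 [57T→85T]: |ω|/ω_in = (89/57)×57/85 = 89/85, sense flips to +
mesh 3 [85T→44T]: |ω|/ω_in = (89/85)×85/44 = 89/44, sense flips to −
mesh 4 [35T→71T]: |ω|/ω_in = (89/44)×35/71 = 3115/3124, sense flips to +
mesh 5 [81T→81T]: |ω|/ω_in = (3115/3124)×81/81 = 3115/3124, sense flips to −
signed output speed (× input speed) = -3115/3124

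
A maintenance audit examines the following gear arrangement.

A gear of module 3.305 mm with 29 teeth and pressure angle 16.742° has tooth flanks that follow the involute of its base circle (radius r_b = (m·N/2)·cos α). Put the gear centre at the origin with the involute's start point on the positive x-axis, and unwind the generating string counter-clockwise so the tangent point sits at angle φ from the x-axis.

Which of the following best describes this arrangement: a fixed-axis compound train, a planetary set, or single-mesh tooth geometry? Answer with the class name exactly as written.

class = single-mesh tooth geometry [base-circle involute, m = 3.305, 29T]
classification: single-mesh tooth geometry

single-mesh tooth geometry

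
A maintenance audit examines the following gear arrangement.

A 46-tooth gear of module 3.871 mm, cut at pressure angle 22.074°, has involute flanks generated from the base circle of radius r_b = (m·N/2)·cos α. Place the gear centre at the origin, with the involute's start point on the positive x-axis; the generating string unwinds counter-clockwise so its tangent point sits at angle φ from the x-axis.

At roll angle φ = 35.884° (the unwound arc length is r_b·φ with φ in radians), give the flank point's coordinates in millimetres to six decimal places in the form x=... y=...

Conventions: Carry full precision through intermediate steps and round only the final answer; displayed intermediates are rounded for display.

x=97.135697 y=6.494888

class = single-mesh tooth geometry [base-circle involute, m = 3.871, 46T]
pitch radius r_p = m·N/2 = 3.871·46/2 = 89.033000
base radius r_b = r_p·cos α = 89.033000·cos 22.074° = 82.506815
roll angle φ = 35.884° = 0.62629395 rad
x = r_b·(cos φ + φ·sin φ) = 97.135697
y = r_b·(sin φ − φ·cos φ) = 6.494888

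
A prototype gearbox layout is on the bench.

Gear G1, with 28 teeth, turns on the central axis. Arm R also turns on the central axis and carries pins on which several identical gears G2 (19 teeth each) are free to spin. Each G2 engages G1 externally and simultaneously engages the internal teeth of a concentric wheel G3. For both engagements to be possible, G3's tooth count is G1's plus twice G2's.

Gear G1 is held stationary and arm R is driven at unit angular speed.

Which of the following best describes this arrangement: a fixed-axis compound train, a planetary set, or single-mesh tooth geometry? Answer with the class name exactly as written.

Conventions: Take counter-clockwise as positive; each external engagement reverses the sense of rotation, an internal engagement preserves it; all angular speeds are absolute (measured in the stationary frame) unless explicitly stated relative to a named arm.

planetary set

topology: planetary set — G1 28T / G2 19T / G3 66T, arm = carrier (Willis)
classification: planetary set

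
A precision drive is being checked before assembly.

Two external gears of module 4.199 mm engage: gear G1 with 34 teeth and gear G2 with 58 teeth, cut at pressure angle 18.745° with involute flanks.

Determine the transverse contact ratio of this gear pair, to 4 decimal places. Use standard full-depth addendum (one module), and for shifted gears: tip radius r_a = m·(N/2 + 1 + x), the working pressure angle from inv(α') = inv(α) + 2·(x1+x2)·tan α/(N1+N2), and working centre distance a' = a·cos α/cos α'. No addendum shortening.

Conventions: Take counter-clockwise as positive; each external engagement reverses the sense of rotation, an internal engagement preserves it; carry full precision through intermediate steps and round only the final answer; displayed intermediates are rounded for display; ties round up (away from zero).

recognized (one external pair, fixed centres): single-mesh tooth geometry, m = 4.199, N1 = 34, N2 = 58
base radii: r_b1 = 67.596716, r_b2 = 115.312044
tip radii: r_a1 = 75.582000, r_a2 = 125.970000
no profile shift: α' = α, a' = a
action lengths: √(r_a1²−r_b1²) = 33.813056, √(r_a2²−r_b2²) = 50.710683
base pitch p_b = π·m·cos α = 12.491844
CR = (33.813056 + 50.710683 − 193.154000·sin 18.74500°)/12.491844 = 1.797363
contact ratio ≈ 1.7974

1.7974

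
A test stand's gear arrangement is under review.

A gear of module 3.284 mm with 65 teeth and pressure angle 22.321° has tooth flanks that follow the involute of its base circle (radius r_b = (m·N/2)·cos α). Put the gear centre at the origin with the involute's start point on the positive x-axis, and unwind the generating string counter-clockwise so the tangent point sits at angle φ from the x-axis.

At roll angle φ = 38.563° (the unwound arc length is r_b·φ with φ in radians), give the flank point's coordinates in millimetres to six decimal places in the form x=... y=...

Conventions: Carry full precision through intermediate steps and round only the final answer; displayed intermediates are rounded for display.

x=118.626097 y=9.586987

single-mesh involute tooth geometry (65T wheel at module 3.284)
pitch radius r_p = m·N/2 = 3.284·65/2 = 106.730000
base radius r_b = r_p·cos α = 106.730000·cos 22.321° = 98.732783
roll angle φ = 38.563° = 0.67305132 rad
x = r_b·(cos φ + φ·sin φ) = 118.626097
y = r_b·(sin φ − φ·cos φ) = 9.586987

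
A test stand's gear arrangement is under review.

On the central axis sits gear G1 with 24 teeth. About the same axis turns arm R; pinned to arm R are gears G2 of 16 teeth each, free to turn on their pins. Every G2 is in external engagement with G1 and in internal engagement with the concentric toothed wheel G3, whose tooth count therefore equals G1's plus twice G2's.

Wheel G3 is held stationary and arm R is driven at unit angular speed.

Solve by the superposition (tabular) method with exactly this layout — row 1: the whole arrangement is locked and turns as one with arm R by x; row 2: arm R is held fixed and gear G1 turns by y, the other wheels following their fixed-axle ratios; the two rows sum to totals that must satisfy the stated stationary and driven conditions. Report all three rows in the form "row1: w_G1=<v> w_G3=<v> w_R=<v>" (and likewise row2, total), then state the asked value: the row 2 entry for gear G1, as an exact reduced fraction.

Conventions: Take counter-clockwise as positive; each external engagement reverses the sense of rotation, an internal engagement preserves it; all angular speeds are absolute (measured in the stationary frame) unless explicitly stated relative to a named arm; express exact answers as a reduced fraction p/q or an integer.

row1: w_G1=1 w_G3=1 w_R=1
row2: w_G1=7/3 w_G3=-1 w_R=0
total: w_G1=10/3 w_G3=0 w_R=1
asked value: 7/3

recognized (axles ride arm R): planetary set, 24/16/56 teeth
row 1 (train locked, turned with arm): all members turn x
row 2: sun turns y, ring = −(24/56)·y, arm 0
boundary: total ω_ring = x − (24/56)·y = 0 and total ω_arm = x = 1  ⇒  y = 7/3, x = 1
row 2 ring = −(24/56)·7/3 = -1
totals (row 1 + row 2): sun 1 + 7/3 = 10/3, ring 1 + (-1) = 0, arm 1 + 0 = 1
asked cell (row2, sun) = 7/3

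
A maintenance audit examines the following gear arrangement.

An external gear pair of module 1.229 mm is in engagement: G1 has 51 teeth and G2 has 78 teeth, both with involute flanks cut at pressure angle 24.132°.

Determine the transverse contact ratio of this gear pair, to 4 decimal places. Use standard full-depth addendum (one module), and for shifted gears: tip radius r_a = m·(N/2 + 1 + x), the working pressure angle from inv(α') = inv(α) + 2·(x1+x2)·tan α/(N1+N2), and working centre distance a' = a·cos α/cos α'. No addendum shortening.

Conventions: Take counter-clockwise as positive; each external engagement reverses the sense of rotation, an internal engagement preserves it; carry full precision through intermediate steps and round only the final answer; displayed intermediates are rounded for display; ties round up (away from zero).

1.5908

topology: single-mesh involute geometry — m = 1.229, 51T/78T pair
base radii: r_b1 = 28.600615, r_b2 = 43.742117
tip radii: r_a1 = 32.568500, r_a2 = 49.160000
no profile shift: α' = α, a' = a
action lengths: √(r_a1²−r_b1²) = 15.579217, √(r_a2²−r_b2²) = 22.435079
base pitch p_b = π·m·cos α = 3.523588
CR = (15.579217 + 22.435079 − 79.270500·sin 24.13200°)/3.523588 = 1.590801
contact ratio ≈ 1.5908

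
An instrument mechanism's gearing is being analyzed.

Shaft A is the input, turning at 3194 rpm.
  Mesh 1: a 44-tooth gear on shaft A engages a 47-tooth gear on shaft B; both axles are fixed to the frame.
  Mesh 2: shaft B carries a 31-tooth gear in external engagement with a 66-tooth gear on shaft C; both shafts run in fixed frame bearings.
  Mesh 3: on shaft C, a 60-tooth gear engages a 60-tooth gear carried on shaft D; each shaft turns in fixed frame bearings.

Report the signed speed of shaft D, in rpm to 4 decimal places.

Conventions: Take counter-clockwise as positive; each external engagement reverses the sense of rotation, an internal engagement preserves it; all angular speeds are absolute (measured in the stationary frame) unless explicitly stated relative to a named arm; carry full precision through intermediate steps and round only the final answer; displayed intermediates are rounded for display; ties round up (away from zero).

recognized (4 fixed axles, 3 meshes): fixed-axis compound train
mesh 1 [44T→47T]: ω = 3194.0000×44/47 = 2990.1277 rpm, sense flips to −
mesh 2 [31T→66T]: ω = 2990.1277×31/66 = 1404.4539 rpm, sense flips to +
mesh 3 [60T→60T]: ω = 1404.4539×60/60 = 1404.4539 rpm, sense flips to −
signed output speed = -1404.4539 rpm

-1404.4539 rpm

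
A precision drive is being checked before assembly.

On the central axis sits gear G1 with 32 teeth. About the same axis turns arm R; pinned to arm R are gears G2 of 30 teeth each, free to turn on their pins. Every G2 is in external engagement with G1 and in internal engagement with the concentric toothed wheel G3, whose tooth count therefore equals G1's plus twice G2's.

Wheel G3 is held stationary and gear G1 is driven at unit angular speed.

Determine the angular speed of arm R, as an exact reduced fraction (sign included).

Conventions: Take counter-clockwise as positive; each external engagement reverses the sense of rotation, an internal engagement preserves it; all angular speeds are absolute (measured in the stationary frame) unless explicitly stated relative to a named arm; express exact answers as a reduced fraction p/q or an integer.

planetary set (32T centre, 30T on arm, 92T internal) — Willis relation
ring teeth: 32 + 2·30 = 92
32(ω_sun−ω_arm) = −92(ω_ring−ω_arm),  ω_ring = 0, ω_sun = 1
32(1−ω_arm) = −92(0−ω_arm)  ⇒  124·ω_arm = 32  ⇒  ω_arm = 8/31
exact speed ratio = 8/31

8/31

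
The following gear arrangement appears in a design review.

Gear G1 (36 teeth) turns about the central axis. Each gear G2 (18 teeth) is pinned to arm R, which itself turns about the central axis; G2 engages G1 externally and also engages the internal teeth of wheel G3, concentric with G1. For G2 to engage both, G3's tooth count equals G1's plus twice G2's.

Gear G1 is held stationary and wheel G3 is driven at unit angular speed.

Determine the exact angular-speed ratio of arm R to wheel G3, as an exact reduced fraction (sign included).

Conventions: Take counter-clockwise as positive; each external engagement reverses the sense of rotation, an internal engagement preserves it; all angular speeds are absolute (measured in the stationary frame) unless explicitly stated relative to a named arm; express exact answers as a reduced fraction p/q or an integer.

2/3

class = planetary set [G3 = 36+2·18 = 72; Willis about the carrier]
ring teeth: 36 + 2·18 = 72
36(ω_sun−ω_arm) = −72(ω_ring−ω_arm),  ω_sun = 0, ω_ring = 1
36(0−ω_arm) = −72(1−ω_arm)  ⇒  108·ω_arm = 72  ⇒  ω_arm = 2/3
ω_out/ω_in = 2/3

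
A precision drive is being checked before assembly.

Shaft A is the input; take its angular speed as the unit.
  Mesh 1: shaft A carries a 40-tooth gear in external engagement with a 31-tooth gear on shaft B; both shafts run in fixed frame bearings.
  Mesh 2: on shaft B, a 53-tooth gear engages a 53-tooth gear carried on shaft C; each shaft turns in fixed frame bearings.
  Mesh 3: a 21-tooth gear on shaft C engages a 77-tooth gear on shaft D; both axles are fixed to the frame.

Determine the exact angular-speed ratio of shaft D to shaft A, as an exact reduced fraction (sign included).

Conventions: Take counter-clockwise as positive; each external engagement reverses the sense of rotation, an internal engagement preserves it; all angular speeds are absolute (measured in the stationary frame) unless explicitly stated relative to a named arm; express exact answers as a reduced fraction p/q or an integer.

class = fixed-axis compound train [3 meshes; 3 ratios multiply, 3 sense flips]
mesh 1 [40T→31T]: running ratio 40/31, sense −
mesh 2 [53T→53T]: running ratio 40/31, sense +
mesh 3 [21T→77T]: running ratio 120/341, sense −
ω_out/ω_in = -120/341

-120/341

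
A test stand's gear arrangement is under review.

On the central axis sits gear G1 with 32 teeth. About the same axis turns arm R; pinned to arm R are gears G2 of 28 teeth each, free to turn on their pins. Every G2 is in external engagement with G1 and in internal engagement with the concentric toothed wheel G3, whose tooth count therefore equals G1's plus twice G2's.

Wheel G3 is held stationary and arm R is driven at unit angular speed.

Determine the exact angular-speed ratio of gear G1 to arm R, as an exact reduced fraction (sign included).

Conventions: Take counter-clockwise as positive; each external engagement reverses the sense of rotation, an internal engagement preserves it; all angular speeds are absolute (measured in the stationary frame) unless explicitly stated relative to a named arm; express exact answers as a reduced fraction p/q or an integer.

class = planetary set [G3 = 32+2·28 = 88; Willis about the carrier]
ring teeth: 32 + 2·28 = 88
32(ω_sun−ω_arm) = −88(ω_ring−ω_arm),  ω_ring = 0, ω_arm = 1
ω_sun = 1 − (88/32)(0−1) = 15/4
ω_out/ω_in = 15/4

15/4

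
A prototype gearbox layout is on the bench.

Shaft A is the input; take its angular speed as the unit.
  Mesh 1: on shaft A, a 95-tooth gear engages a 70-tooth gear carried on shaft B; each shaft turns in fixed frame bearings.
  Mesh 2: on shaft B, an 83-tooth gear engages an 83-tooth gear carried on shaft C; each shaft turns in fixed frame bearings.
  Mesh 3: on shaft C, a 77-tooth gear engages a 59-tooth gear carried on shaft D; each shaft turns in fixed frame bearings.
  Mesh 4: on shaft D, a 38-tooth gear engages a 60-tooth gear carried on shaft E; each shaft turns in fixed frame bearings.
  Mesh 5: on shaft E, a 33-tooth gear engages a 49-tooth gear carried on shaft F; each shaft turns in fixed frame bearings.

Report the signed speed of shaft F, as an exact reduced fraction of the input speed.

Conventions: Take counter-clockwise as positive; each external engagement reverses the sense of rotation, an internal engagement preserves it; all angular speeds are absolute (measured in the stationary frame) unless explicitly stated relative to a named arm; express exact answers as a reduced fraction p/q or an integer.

5-mesh fixed-axis compound train (all bearings frame-fixed)
mesh 1 [95T→70T]: |ω|/ω_in = 1×95/70 = 19/14, sense flips to −
mesh 2 [83T→83T]: |ω|/ω_in = (19/14)×83/83 = 19/14, sense flips to +
mesh 3 [77T→59T]: |ω|/ω_in = (19/14)×77/59 = 209/118, sense flips to −
mesh 4 [38T→60T]: |ω|/ω_in = (209/118)×38/60 = 3971/3540, sense flips to +
mesh 5 [33T→49T]: |ω|/ω_in = (3971/3540)×33/49 = 43681/57820, sense flips to −
signed output speed (× input speed) = -43681/57820

-43681/57820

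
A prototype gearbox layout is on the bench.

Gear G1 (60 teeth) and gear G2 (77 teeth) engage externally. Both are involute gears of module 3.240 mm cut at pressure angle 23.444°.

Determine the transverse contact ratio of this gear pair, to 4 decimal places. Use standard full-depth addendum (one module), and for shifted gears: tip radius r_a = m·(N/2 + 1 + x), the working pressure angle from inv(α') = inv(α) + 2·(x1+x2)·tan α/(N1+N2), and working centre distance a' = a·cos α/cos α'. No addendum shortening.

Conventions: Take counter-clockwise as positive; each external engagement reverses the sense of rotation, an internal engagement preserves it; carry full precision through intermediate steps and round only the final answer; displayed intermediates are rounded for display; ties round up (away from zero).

1.6279

topology: single-mesh involute geometry — m = 3.240, 60T/77T pair
base radii: r_b1 = 89.176079, r_b2 = 114.442634
tip radii: r_a1 = 100.440000, r_a2 = 127.980000
no profile shift: α' = α, a' = a
action lengths: √(r_a1²−r_b1²) = 46.214939, √(r_a2²−r_b2²) = 57.286682
base pitch p_b = π·m·cos α = 9.338497
CR = (46.214939 + 57.286682 − 221.940000·sin 23.44400°)/9.338497 = 1.627909
contact ratio ≈ 1.6279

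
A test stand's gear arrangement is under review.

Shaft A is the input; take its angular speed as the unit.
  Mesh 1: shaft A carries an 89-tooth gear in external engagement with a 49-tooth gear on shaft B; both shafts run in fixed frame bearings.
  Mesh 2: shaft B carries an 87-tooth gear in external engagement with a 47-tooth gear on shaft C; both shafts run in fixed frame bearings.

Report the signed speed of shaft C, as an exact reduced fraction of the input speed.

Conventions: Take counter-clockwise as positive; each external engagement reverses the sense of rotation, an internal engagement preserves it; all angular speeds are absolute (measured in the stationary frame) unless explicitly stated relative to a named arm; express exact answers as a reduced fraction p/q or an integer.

7743/2303

2-mesh fixed-axis compound train (all bearings frame-fixed)
mesh 1 [89T→49T]: |ω|/ω_in = 1×89/49 = 89/49, sense flips to −
mesh 2 [87T→47T]: |ω|/ω_in = (89/49)×87/47 = 7743/2303, sense flips to +
signed output speed (× input speed) = 7743/2303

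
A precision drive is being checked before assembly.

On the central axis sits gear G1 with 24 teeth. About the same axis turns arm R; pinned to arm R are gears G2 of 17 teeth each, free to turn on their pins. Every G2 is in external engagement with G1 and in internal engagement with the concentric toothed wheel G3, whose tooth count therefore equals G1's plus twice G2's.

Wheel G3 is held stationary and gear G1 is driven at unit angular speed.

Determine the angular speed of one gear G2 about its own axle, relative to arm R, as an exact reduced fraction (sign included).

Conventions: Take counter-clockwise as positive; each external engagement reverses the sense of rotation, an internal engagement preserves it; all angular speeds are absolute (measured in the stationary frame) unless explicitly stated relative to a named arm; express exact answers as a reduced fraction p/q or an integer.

recognized (axles ride arm R): planetary set, 24/17/58 teeth
ring teeth: 24 + 2·17 = 58
24(ω_sun−ω_arm) = −58(ω_ring−ω_arm),  ω_ring = 0, ω_sun = 1
24(1−ω_arm) = −58(0−ω_arm)  ⇒  82·ω_arm = 24  ⇒  ω_arm = 12/41
sun–planet mesh: 24·(1−12/41) = −17·(ω_p−ω_arm)  ⇒  ω_p−ω_arm = -696/697
exact speed ratio = -696/697

-696/697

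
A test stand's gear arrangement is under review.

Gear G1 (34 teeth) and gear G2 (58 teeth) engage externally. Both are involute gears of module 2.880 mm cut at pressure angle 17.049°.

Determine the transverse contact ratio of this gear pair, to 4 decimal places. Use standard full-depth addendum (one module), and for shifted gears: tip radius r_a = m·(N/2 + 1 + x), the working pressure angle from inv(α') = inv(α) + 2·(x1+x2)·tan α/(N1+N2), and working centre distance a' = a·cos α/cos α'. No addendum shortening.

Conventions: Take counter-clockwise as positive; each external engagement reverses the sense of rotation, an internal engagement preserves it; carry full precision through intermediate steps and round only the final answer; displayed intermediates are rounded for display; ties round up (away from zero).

1.9002

class = single-mesh tooth geometry [involute pair 34T × 58T, m = 2.880]
base radii: r_b1 = 46.808422, r_b2 = 79.849661
tip radii: r_a1 = 51.840000, r_a2 = 86.400000
no profile shift: α' = α, a' = a
action lengths: √(r_a1²−r_b1²) = 22.279076, √(r_a2²−r_b2²) = 32.999874
base pitch p_b = π·m·cos α = 8.650176
CR = (22.279076 + 32.999874 − 132.480000·sin 17.04900°)/8.650176 = 1.900217
contact ratio ≈ 1.9002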